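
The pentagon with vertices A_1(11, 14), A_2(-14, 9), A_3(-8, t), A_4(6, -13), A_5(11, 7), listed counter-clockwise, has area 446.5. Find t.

-8

The doubled signed area Σ (x_i y_{i+1} − x_{i+1} y_i) is linear in t.
With t=0 it equals 733; the coefficient of t is -20 (from the two edges through A_3).
So -20·t + 733 = 2·446.5 = 893 ⇒ t = -8.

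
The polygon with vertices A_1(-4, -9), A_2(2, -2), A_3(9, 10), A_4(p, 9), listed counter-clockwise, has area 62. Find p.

3

The doubled signed area Σ (x_i y_{i+1} − x_{i+1} y_i) is linear in p.
With p=0 it equals 181; the coefficient of p is -19 (from the two edges through A_4).
So -19·p + 181 = 2·62 = 124 ⇒ p = 3.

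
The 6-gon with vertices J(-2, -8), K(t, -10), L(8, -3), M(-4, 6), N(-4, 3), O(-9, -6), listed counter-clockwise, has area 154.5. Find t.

The doubled signed area Σ (x_i y_{i+1} − x_{i+1} y_i) is linear in t.
With t=0 it equals 259; the coefficient of t is 5 (from the two edges through K).
So 5·t + 259 = 2·154.5 = 309 ⇒ t = 10.

10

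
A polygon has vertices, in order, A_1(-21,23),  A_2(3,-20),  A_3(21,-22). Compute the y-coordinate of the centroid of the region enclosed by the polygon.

Apply Gauss's area formula. First the cross-terms c_i = x_i·y_{i+1} − x_{i+1}·y_i:
  351, 354, 21  ⇒  2A = 726, A = 363.
Then Σ (y_i + y_{i+1})·c_i = -13794, so ȳ = -13794 / (6·363) = -19/3.

-19/3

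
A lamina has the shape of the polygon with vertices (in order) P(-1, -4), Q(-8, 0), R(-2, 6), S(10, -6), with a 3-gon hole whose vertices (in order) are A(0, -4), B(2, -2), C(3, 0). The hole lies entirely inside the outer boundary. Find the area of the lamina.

Outer boundary:
Apply Gauss's area formula: 2A = Σ (x_i·y_{i+1} − x_{i+1}·y_i), indices taken mod 4.
Σ = (-32) + (-48) + (-48) + (-46) = -174
Area = |Σ|/2 = 87.
Hole:
Apply the surveyor's formula: 2A = Σ (x_i·y_{i+1} − x_{i+1}·y_i), indices taken mod 3.
Σ = (8) + (6) + (-12) = 2
Area = |Σ|/2 = 1.
Net area = 87 − 1 = 86.

86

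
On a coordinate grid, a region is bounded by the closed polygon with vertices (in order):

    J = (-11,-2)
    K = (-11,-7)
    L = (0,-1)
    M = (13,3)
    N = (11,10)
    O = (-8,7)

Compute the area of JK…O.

Apply the surveyor's formula: 2A = Σ (x_i·y_{i+1} − x_{i+1}·y_i), indices taken mod 6.
Σ = (55) + (11) + (13) + (97) + (157) + (93) = 426
Area = |Σ|/2 = 213.

213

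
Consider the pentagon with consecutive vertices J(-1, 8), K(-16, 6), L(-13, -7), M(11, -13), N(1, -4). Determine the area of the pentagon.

J→K: (-1)(6) − (-16)(8) = 122
K→L: (-16)(-7) − (-13)(6) = 190
L→M: (-13)(-13) − (11)(-7) = 246
M→N: (11)(-4) − (1)(-13) = -31
N→J: (1)(8) − (-1)(-4) = 4
Σ = 531
Area = |Σ|/2 = 265.5.

265.5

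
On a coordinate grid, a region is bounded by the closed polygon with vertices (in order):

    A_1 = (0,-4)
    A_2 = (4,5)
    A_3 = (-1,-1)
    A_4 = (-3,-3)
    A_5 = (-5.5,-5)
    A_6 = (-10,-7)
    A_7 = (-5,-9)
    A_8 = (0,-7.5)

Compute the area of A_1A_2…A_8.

Apply Gauss's area formula: 2A = Σ (x_i·y_{i+1} − x_{i+1}·y_i), indices taken mod 8.
A_1→A_2: (0)(5) − (4)(-4) = 16
A_2→A_3: (4)(-1) − (-1)(5) = 1
A_3→A_4: (-1)(-3) − (-3)(-1) = 0
A_4→A_5: (-3)(-5) − (-5.5)(-3) = -1.5
A_5→A_6: (-5.5)(-7) − (-10)(-5) = -11.5
A_6→A_7: (-10)(-9) − (-5)(-7) = 55
A_7→A_8: (-5)(-7.5) − (0)(-9) = 37.5
A_8→A_1: (0)(-4) − (0)(-7.5) = 0
Σ = 96.5
Area = |Σ|/2 = 48.25.

48.25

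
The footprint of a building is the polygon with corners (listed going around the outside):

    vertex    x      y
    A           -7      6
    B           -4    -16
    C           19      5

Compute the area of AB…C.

284.5

Σ = (136) + (284) + (149) = 569
Area = |Σ|/2 = 284.5.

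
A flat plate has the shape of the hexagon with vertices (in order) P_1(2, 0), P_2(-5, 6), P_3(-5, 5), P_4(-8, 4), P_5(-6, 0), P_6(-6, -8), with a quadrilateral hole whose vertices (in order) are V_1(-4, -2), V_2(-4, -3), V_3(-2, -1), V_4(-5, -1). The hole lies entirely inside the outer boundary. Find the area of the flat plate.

Outer boundary:
Cross-terms: 12, 5, 20, 24, 48, 16  ⇒  Σ = 125
Area = |Σ|/2 = 62.5.
Hole:
Cross-terms: 4, -2, -3, 6  ⇒  Σ = 5
Area = |Σ|/2 = 2.5.
Net area = 62.5 − 2.5 = 60.

60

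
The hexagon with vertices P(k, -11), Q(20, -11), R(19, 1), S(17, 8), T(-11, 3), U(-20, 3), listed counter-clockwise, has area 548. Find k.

-9

Write out the shoelace sum; only the two edges meeting at P involve k:
2·Area = [((-20)·(-11) − k·3) + (k·(-11) − 20·(-11))] + 530
       = -14·k + 970 = 1096
⇒ k = -9.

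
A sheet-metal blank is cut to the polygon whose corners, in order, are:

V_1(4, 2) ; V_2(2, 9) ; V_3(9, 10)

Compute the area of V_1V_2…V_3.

Apply the shoelace (surveyor's) formula: 2A = Σ (x_i·y_{i+1} − x_{i+1}·y_i), indices taken mod 3.
V_1→V_2: (4)(9) − (2)(2) = 32
V_2→V_3: (2)(10) − (9)(9) = -61
V_3→V_1: (9)(2) − (4)(10) = -22
Σ = -51
Area = |Σ|/2 = 25.5.

25.5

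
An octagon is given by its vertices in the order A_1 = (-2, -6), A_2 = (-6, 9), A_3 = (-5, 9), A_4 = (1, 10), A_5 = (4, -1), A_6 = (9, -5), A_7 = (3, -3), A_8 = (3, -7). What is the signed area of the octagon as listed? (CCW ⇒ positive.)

Σ = (-54) + (-9) + (-59) + (-41) + (-11) + (-12) + (-12) + (-32) = -230
Signed area = Σ/2 = -115 (negative ⇒ clockwise traversal).

-115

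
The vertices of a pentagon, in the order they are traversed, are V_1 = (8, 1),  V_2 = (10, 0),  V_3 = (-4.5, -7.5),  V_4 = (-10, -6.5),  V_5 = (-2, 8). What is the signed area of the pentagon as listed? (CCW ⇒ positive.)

Apply Gauss's area formula: 2A = Σ (x_i·y_{i+1} − x_{i+1}·y_i), indices taken mod 5.
V_1→V_2: (8)(0) − (10)(1) = -10
V_2→V_3: (10)(-7.5) − (-4.5)(0) = -75
V_3→V_4: (-4.5)(-6.5) − (-10)(-7.5) = -45.75
V_4→V_5: (-10)(8) − (-2)(-6.5) = -93
V_5→V_1: (-2)(1) − (8)(8) = -66
Σ = -289.75
Signed area = Σ/2 = -144.875 (negative ⇒ clockwise traversal).

-144.875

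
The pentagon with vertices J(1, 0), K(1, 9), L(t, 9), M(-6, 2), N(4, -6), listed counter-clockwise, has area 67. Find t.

-4

Write out the shoelace sum; only the two edges meeting at L involve t:
2·Area = [(1·9 − t·9) + (t·2 − (-6)·9)] + 43
       = -7·t + 106 = 134
⇒ t = -4.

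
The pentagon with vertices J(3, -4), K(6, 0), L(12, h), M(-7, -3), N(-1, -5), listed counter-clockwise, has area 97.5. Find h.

12

Write out the shoelace sum; only the two edges meeting at L involve h:
2·Area = [(6·h − 12·0) + (12·(-3) − (-7)·h)] + 75
       = 13·h + 39 = 195
⇒ h = 12.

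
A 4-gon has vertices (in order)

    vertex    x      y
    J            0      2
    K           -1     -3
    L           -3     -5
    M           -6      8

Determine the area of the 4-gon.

Apply the shoelace (surveyor's) formula: 2A = Σ (x_i·y_{i+1} − x_{i+1}·y_i), indices taken mod 4.
J→K: (0)(-3) − (-1)(2) = 2
K→L: (-1)(-5) − (-3)(-3) = -4
L→M: (-3)(8) − (-6)(-5) = -54
M→J: (-6)(2) − (0)(8) = -12
Σ = -68
Area = |Σ|/2 = 34.

34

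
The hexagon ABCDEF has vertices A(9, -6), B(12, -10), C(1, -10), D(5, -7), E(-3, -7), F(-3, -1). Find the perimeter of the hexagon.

48

|AB| = √((3)² + (-4)²) = √25 = 5
|BC| = √((-11)² + (0)²) = √121 = 11
|CD| = √((4)² + (3)²) = √25 = 5
|DE| = √((-8)² + (0)²) = √64 = 8
|EF| = √((0)² + (6)²) = √36 = 6
|FA| = √((12)² + (-5)²) = √169 = 13
Perimeter = 5 + 11 + 5 + 8 + 6 + 13 = 48.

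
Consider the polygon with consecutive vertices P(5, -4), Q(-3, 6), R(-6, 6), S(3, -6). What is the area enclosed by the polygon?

36

Cross-terms: 18, 18, 18, 18  ⇒  Σ = 72
Area = |Σ|/2 = 36.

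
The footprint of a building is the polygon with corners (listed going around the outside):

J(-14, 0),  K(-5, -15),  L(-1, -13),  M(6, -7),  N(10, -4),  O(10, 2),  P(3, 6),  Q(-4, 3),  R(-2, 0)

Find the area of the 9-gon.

272

Apply the shoelace (surveyor's) formula: 2A = Σ (x_i·y_{i+1} − x_{i+1}·y_i), indices taken mod 9.
J→K: (-14)(-15) − (-5)(0) = 210
K→L: (-5)(-13) − (-1)(-15) = 50
L→M: (-1)(-7) − (6)(-13) = 85
M→N: (6)(-4) − (10)(-7) = 46
N→O: (10)(2) − (10)(-4) = 60
O→P: (10)(6) − (3)(2) = 54
P→Q: (3)(3) − (-4)(6) = 33
Q→R: (-4)(0) − (-2)(3) = 6
R→J: (-2)(0) − (-14)(0) = 0
Σ = 544
Area = |Σ|/2 = 272.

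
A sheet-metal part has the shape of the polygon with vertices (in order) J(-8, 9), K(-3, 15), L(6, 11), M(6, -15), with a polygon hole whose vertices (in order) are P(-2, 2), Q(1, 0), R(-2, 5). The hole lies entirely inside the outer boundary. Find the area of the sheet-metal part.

214.5

Outer boundary:
Apply the shoelace formula: 2A = Σ (x_i·y_{i+1} − x_{i+1}·y_i), indices taken mod 4.
Σ = (-93) + (-123) + (-156) + (-66) = -438
Area = |Σ|/2 = 219.
Hole:
Apply the shoelace (surveyor's) formula: 2A = Σ (x_i·y_{i+1} − x_{i+1}·y_i), indices taken mod 3.
Σ = (-2) + (5) + (6) = 9
Area = |Σ|/2 = 4.5.
Net area = 219 − 4.5 = 214.5.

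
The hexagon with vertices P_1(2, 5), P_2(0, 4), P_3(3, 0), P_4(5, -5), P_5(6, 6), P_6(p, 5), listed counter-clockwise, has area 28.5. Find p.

The doubled signed area Σ (x_i y_{i+1} − x_{i+1} y_i) is linear in p.
With p=0 it equals 61; the coefficient of p is -1 (from the two edges through P_6).
So -1·p + 61 = 2·28.5 = 57 ⇒ p = 4.

4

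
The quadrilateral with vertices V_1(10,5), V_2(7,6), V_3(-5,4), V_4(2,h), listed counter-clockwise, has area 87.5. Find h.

-6

Write out the shoelace sum; only the two edges meeting at V_4 involve h:
2·Area = [((-5)·h − 2·4) + (2·5 − 10·h)] + 83
       = -15·h + 85 = 175
⇒ h = -6.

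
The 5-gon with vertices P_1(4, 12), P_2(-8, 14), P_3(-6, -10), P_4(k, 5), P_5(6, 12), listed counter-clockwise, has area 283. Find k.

Write out the shoelace sum; only the two edges meeting at P_4 involve k:
2·Area = [((-6)·5 − k·(-10)) + (k·12 − 6·5)] + 340
       = 22·k + 280 = 566
⇒ k = 13.

13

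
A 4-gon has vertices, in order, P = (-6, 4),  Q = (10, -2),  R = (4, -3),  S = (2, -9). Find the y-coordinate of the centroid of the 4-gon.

Apply the surveyor's formula. First the cross-terms c_i = x_i·y_{i+1} − x_{i+1}·y_i:
  -28, -22, -30, -46  ⇒  2A = -126, A = -63.
Then Σ (y_i + y_{i+1})·c_i = 644, so ȳ = 644 / (6·(-63)) = -46/27.

-46/27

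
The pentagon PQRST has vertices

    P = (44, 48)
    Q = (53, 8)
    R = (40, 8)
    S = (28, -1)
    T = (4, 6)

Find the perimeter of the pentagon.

|PQ| = √((9)² + (-40)²) = √1681 = 41
|QR| = √((-13)² + (0)²) = √169 = 13
|RS| = √((-12)² + (-9)²) = √225 = 15
|ST| = √((-24)² + (7)²) = √625 = 25
|TP| = √((40)² + (42)²) = √3364 = 58
Perimeter = 41 + 13 + 15 + 25 + 58 = 152.

152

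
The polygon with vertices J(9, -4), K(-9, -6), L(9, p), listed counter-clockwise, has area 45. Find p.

Write out the shoelace sum; only the two edges meeting at L involve p:
2·Area = [((-9)·p − 9·(-6)) + (9·(-4) − 9·p)] + -90
       = -18·p + -72 = 90
⇒ p = -9.

-9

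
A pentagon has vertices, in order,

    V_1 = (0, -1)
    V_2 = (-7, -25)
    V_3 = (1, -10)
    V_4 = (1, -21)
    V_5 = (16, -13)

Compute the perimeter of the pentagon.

90

|V_1V_2| = √((-7)² + (-24)²) = √625 = 25
|V_2V_3| = √((8)² + (15)²) = √289 = 17
|V_3V_4| = √((0)² + (-11)²) = √121 = 11
|V_4V_5| = √((15)² + (8)²) = √289 = 17
|V_5V_1| = √((-16)² + (12)²) = √400 = 20
Perimeter = 25 + 17 + 11 + 17 + 20 = 90.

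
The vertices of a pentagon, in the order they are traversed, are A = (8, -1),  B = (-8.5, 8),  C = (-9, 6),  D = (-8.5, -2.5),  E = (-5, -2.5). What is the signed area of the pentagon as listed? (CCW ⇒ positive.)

Apply Gauss's area formula: 2A = Σ (x_i·y_{i+1} − x_{i+1}·y_i), indices taken mod 5.
Σ = (55.5) + (21) + (73.5) + (8.75) + (25) = 183.75
Signed area = Σ/2 = 91.875 (positive ⇒ counter-clockwise traversal).

91.875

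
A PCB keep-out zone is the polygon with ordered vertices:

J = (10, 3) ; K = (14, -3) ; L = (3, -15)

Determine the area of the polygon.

57

Apply the surveyor's formula: 2A = Σ (x_i·y_{i+1} − x_{i+1}·y_i), indices taken mod 3.
Σ = (-72) + (-201) + (159) = -114
Area = |Σ|/2 = 57.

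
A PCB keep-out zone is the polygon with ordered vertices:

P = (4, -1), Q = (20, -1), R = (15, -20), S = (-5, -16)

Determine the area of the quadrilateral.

Apply the shoelace formula: 2A = Σ (x_i·y_{i+1} − x_{i+1}·y_i), indices taken mod 4.
Cross-terms: 16, -385, -340, 69  ⇒  Σ = -640
Area = |Σ|/2 = 320.

320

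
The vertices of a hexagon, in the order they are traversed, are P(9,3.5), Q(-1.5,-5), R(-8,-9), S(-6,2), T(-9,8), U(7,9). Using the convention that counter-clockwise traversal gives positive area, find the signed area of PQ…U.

-179.875

Apply the shoelace formula: 2A = Σ (x_i·y_{i+1} − x_{i+1}·y_i), indices taken mod 6.
Σ = (-39.75) + (-26.5) + (-70) + (-30) + (-137) + (-56.5) = -359.75
Signed area = Σ/2 = -179.875 (negative ⇒ clockwise traversal).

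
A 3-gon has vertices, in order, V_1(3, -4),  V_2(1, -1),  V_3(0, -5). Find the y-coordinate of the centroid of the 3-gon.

Apply the shoelace formula. First the cross-terms c_i = x_i·y_{i+1} − x_{i+1}·y_i:
  1, -5, 15  ⇒  2A = 11, A = 5.5.
Then Σ (y_i + y_{i+1})·c_i = -110, so ȳ = -110 / (6·5.5) = -10/3.

-10/3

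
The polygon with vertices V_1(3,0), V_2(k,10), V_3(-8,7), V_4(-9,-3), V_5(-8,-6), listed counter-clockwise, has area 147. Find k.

Write out the shoelace sum; only the two edges meeting at V_2 involve k:
2·Area = [(3·10 − k·0) + (k·7 − (-8)·10)] + 135
       = 7·k + 245 = 294
⇒ k = 7.

7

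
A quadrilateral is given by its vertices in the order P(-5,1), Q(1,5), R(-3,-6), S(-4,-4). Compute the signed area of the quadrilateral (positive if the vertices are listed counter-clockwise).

Apply the shoelace formula: 2A = Σ (x_i·y_{i+1} − x_{i+1}·y_i), indices taken mod 4.
Σ = (-26) + (9) + (-12) + (-24) = -53
Signed area = Σ/2 = -26.5 (negative ⇒ clockwise traversal).

-26.5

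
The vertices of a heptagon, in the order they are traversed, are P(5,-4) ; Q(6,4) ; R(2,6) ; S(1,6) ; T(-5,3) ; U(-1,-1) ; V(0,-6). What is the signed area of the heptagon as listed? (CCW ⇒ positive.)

77.5

Apply the shoelace (surveyor's) formula: 2A = Σ (x_i·y_{i+1} − x_{i+1}·y_i), indices taken mod 7.
Σ = (44) + (28) + (6) + (33) + (8) + (6) + (30) = 155
Signed area = Σ/2 = 77.5 (positive ⇒ counter-clockwise traversal).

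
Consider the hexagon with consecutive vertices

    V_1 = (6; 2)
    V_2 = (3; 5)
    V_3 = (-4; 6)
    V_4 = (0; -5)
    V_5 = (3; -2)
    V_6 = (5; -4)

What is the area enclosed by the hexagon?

64.5

V_1→V_2: (6)(5) − (3)(2) = 24
V_2→V_3: (3)(6) − (-4)(5) = 38
V_3→V_4: (-4)(-5) − (0)(6) = 20
V_4→V_5: (0)(-2) − (3)(-5) = 15
V_5→V_6: (3)(-4) − (5)(-2) = -2
V_6→V_1: (5)(2) − (6)(-4) = 34
Σ = 129
Area = |Σ|/2 = 64.5.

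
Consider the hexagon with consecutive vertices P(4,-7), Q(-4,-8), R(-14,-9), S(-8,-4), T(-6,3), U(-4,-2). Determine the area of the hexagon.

70

Apply the shoelace formula: 2A = Σ (x_i·y_{i+1} − x_{i+1}·y_i), indices taken mod 6.
P→Q: (4)(-8) − (-4)(-7) = -60
Q→R: (-4)(-9) − (-14)(-8) = -76
R→S: (-14)(-4) − (-8)(-9) = -16
S→T: (-8)(3) − (-6)(-4) = -48
T→U: (-6)(-2) − (-4)(3) = 24
U→P: (-4)(-7) − (4)(-2) = 36
Σ = -140
Area = |Σ|/2 = 70.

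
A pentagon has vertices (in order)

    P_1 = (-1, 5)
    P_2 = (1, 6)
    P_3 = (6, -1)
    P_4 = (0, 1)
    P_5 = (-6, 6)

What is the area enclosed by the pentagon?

P_1→P_2: (-1)(6) − (1)(5) = -11
P_2→P_3: (1)(-1) − (6)(6) = -37
P_3→P_4: (6)(1) − (0)(-1) = 6
P_4→P_5: (0)(6) − (-6)(1) = 6
P_5→P_1: (-6)(5) − (-1)(6) = -24
Σ = -60
Area = |Σ|/2 = 30.

30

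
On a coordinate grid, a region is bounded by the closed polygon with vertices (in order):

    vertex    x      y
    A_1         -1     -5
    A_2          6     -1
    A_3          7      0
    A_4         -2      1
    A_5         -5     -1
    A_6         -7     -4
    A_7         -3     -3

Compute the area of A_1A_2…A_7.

43

Apply the shoelace formula: 2A = Σ (x_i·y_{i+1} − x_{i+1}·y_i), indices taken mod 7.
Cross-terms: 31, 7, 7, 7, 13, 9, 12  ⇒  Σ = 86
Area = |Σ|/2 = 43.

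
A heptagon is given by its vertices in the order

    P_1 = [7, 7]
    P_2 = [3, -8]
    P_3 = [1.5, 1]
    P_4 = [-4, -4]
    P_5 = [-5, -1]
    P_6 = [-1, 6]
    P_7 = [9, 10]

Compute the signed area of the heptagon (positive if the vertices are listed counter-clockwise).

-91

Σ = (-77) + (15) + (-2) + (-16) + (-31) + (-64) + (-7) = -182
Signed area = Σ/2 = -91 (negative ⇒ clockwise traversal).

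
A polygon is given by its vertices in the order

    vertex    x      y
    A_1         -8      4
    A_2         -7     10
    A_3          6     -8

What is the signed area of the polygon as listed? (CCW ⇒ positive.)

-48

Apply Gauss's area formula: 2A = Σ (x_i·y_{i+1} − x_{i+1}·y_i), indices taken mod 3.
Cross-terms: -52, -4, -40  ⇒  Σ = -96
Signed area = Σ/2 = -48 (negative ⇒ clockwise traversal).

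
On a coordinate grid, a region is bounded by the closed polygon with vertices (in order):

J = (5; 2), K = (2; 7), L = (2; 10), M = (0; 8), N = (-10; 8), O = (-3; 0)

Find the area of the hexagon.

J→K: (5)(7) − (2)(2) = 31
K→L: (2)(10) − (2)(7) = 6
L→M: (2)(8) − (0)(10) = 16
M→N: (0)(8) − (-10)(8) = 80
N→O: (-10)(0) − (-3)(8) = 24
O→J: (-3)(2) − (5)(0) = -6
Σ = 151
Area = |Σ|/2 = 75.5.

75.5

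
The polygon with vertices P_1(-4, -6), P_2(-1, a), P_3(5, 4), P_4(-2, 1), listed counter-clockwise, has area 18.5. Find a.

Write out the shoelace sum; only the two edges meeting at P_2 involve a:
2·Area = [((-4)·a − (-1)·(-6)) + ((-1)·4 − 5·a)] + 29
       = -9·a + 19 = 37
⇒ a = -2.

-2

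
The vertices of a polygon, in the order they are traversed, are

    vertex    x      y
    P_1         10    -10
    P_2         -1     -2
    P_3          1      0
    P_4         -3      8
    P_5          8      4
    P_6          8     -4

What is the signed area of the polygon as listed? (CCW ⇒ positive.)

-100

P_1→P_2: (10)(-2) − (-1)(-10) = -30
P_2→P_3: (-1)(0) − (1)(-2) = 2
P_3→P_4: (1)(8) − (-3)(0) = 8
P_4→P_5: (-3)(4) − (8)(8) = -76
P_5→P_6: (8)(-4) − (8)(4) = -64
P_6→P_1: (8)(-10) − (10)(-4) = -40
Σ = -200
Signed area = Σ/2 = -100 (negative ⇒ clockwise traversal).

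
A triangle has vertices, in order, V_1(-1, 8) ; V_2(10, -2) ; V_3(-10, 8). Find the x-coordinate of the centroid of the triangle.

-1/3

Apply the surveyor's formula. First the cross-terms c_i = x_i·y_{i+1} − x_{i+1}·y_i:
  -78, 60, -72  ⇒  2A = -90, A = -45.
Then Σ (x_i + x_{i+1})·c_i = 90, so x̄ = 90 / (6·(-45)) = -1/3.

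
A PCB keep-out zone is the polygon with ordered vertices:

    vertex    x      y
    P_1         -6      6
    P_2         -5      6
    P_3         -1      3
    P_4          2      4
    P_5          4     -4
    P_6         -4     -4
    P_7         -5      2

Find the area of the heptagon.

63.5

Apply the shoelace formula: 2A = Σ (x_i·y_{i+1} − x_{i+1}·y_i), indices taken mod 7.
P_1→P_2: (-6)(6) − (-5)(6) = -6
P_2→P_3: (-5)(3) − (-1)(6) = -9
P_3→P_4: (-1)(4) − (2)(3) = -10
P_4→P_5: (2)(-4) − (4)(4) = -24
P_5→P_6: (4)(-4) − (-4)(-4) = -32
P_6→P_7: (-4)(2) − (-5)(-4) = -28
P_7→P_1: (-5)(6) − (-6)(2) = -18
Σ = -127
Area = |Σ|/2 = 63.5.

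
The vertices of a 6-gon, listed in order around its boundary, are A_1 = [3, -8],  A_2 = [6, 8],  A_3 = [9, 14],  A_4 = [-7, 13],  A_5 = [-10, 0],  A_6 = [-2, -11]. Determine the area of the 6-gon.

A_1→A_2: (3)(8) − (6)(-8) = 72
A_2→A_3: (6)(14) − (9)(8) = 12
A_3→A_4: (9)(13) − (-7)(14) = 215
A_4→A_5: (-7)(0) − (-10)(13) = 130
A_5→A_6: (-10)(-11) − (-2)(0) = 110
A_6→A_1: (-2)(-8) − (3)(-11) = 49
Σ = 588
Area = |Σ|/2 = 294.

294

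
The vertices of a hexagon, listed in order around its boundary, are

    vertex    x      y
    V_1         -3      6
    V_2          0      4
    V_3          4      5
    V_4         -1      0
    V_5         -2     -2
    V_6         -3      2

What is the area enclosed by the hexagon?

21.5

Σ = (-12) + (-16) + (5) + (2) + (-10) + (-12) = -43
Area = |Σ|/2 = 21.5.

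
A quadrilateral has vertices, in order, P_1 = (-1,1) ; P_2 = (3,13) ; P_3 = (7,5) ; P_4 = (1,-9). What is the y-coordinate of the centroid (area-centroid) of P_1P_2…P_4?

Apply the surveyor's formula. First the cross-terms c_i = x_i·y_{i+1} − x_{i+1}·y_i:
  -16, -76, -68, -8  ⇒  2A = -168, A = -84.
Then Σ (y_i + y_{i+1})·c_i = -1256, so ȳ = -1256 / (6·(-84)) = 157/63.

157/63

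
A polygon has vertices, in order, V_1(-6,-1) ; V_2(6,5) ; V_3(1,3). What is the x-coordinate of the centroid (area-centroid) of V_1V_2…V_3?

Apply the surveyor's formula. First the cross-terms c_i = x_i·y_{i+1} − x_{i+1}·y_i:
  -24, 13, 17  ⇒  2A = 6, A = 3.
Then Σ (x_i + x_{i+1})·c_i = 6, so x̄ = 6 / (6·3) = 1/3.

1/3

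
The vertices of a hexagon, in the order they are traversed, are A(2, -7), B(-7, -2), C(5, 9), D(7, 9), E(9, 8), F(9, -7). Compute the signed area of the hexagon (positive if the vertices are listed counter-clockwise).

Apply Gauss's area formula: 2A = Σ (x_i·y_{i+1} − x_{i+1}·y_i), indices taken mod 6.
Σ = (-53) + (-53) + (-18) + (-25) + (-135) + (-49) = -333
Signed area = Σ/2 = -166.5 (negative ⇒ clockwise traversal).

-166.5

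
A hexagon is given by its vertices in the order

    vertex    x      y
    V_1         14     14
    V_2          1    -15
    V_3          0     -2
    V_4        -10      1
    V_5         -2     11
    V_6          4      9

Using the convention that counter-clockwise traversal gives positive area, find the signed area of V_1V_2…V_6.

-243

Apply the shoelace formula: 2A = Σ (x_i·y_{i+1} − x_{i+1}·y_i), indices taken mod 6.
Σ = (-224) + (-2) + (-20) + (-108) + (-62) + (-70) = -486
Signed area = Σ/2 = -243 (negative ⇒ clockwise traversal).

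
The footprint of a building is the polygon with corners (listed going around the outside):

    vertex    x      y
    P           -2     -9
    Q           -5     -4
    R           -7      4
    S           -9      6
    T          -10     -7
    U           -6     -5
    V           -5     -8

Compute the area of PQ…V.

46

Apply the shoelace (surveyor's) formula: 2A = Σ (x_i·y_{i+1} − x_{i+1}·y_i), indices taken mod 7.
Σ = (-37) + (-48) + (-6) + (123) + (8) + (23) + (29) = 92
Area = |Σ|/2 = 46.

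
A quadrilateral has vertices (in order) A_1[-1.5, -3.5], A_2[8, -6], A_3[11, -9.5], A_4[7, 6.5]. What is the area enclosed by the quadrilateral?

A_1→A_2: (-1.5)(-6) − (8)(-3.5) = 37
A_2→A_3: (8)(-9.5) − (11)(-6) = -10
A_3→A_4: (11)(6.5) − (7)(-9.5) = 138
A_4→A_1: (7)(-3.5) − (-1.5)(6.5) = -14.75
Σ = 150.25
Area = |Σ|/2 = 75.125.

75.125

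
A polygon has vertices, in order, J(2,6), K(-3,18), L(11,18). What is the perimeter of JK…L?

42

|JK| = √((-5)² + (12)²) = √169 = 13
|KL| = √((14)² + (0)²) = √196 = 14
|LJ| = √((-9)² + (-12)²) = √225 = 15
Perimeter = 13 + 14 + 15 = 42.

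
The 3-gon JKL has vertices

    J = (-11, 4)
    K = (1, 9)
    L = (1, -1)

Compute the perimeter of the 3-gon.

36

|JK| = √((12)² + (5)²) = √169 = 13
|KL| = √((0)² + (-10)²) = √100 = 10
|LJ| = √((-12)² + (5)²) = √169 = 13
Perimeter = 13 + 10 + 13 = 36.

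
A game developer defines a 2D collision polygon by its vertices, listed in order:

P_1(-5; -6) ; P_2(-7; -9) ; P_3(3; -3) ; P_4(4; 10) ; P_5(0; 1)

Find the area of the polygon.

51

Apply the shoelace formula: 2A = Σ (x_i·y_{i+1} − x_{i+1}·y_i), indices taken mod 5.
P_1→P_2: (-5)(-9) − (-7)(-6) = 3
P_2→P_3: (-7)(-3) − (3)(-9) = 48
P_3→P_4: (3)(10) − (4)(-3) = 42
P_4→P_5: (4)(1) − (0)(10) = 4
P_5→P_1: (0)(-6) − (-5)(1) = 5
Σ = 102
Area = |Σ|/2 = 51.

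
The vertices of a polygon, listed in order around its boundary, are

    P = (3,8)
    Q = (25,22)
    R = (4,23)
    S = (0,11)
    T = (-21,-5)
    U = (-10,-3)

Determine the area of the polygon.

Σ = (-134) + (487) + (44) + (231) + (13) + (-71) = 570
Area = |Σ|/2 = 285.

285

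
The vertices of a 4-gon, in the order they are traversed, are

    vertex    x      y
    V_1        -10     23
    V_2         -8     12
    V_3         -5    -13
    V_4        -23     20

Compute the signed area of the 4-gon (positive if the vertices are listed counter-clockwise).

Apply the shoelace formula: 2A = Σ (x_i·y_{i+1} − x_{i+1}·y_i), indices taken mod 4.
V_1→V_2: (-10)(12) − (-8)(23) = 64
V_2→V_3: (-8)(-13) − (-5)(12) = 164
V_3→V_4: (-5)(20) − (-23)(-13) = -399
V_4→V_1: (-23)(23) − (-10)(20) = -329
Σ = -500
Signed area = Σ/2 = -250 (negative ⇒ clockwise traversal).

-250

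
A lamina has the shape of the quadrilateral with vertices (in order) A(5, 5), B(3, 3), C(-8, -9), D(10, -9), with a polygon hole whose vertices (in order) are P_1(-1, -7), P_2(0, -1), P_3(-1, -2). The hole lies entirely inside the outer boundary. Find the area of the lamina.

Outer boundary:
Apply the shoelace (surveyor's) formula: 2A = Σ (x_i·y_{i+1} − x_{i+1}·y_i), indices taken mod 4.
Cross-terms: 0, -3, 162, 95  ⇒  Σ = 254
Area = |Σ|/2 = 127.
Hole:
Apply the shoelace (surveyor's) formula: 2A = Σ (x_i·y_{i+1} − x_{i+1}·y_i), indices taken mod 3.
Cross-terms: 1, -1, 5  ⇒  Σ = 5
Area = |Σ|/2 = 2.5.
Net area = 127 − 2.5 = 124.5.

124.5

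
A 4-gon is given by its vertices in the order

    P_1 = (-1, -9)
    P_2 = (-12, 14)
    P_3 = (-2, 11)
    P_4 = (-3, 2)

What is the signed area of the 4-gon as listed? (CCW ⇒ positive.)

Σ = (-122) + (-104) + (29) + (29) = -168
Signed area = Σ/2 = -84 (negative ⇒ clockwise traversal).

-84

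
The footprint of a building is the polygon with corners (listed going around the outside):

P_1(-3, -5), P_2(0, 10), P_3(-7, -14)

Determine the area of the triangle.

16.5

Apply the shoelace formula: 2A = Σ (x_i·y_{i+1} − x_{i+1}·y_i), indices taken mod 3.
P_1→P_2: (-3)(10) − (0)(-5) = -30
P_2→P_3: (0)(-14) − (-7)(10) = 70
P_3→P_1: (-7)(-5) − (-3)(-14) = -7
Σ = 33
Area = |Σ|/2 = 16.5.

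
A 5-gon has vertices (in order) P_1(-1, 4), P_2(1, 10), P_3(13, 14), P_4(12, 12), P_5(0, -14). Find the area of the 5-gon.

162

Cross-terms: -14, -116, -12, -168, -14  ⇒  Σ = -324
Area = |Σ|/2 = 162.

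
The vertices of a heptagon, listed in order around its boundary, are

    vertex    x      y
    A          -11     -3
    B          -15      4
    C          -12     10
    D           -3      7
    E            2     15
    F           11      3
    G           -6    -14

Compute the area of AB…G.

367.5

Cross-terms: -89, -102, -54, -59, -159, -136, -136  ⇒  Σ = -735
Area = |Σ|/2 = 367.5.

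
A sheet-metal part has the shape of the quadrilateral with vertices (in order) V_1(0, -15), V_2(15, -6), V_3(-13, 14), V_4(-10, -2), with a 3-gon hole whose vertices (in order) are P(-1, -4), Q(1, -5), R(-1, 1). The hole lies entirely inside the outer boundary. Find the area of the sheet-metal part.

331.5

Outer boundary:
Apply the surveyor's formula: 2A = Σ (x_i·y_{i+1} − x_{i+1}·y_i), indices taken mod 4.
V_1→V_2: (0)(-6) − (15)(-15) = 225
V_2→V_3: (15)(14) − (-13)(-6) = 132
V_3→V_4: (-13)(-2) − (-10)(14) = 166
V_4→V_1: (-10)(-15) − (0)(-2) = 150
Σ = 673
Area = |Σ|/2 = 336.5.
Hole:
P→Q: (-1)(-5) − (1)(-4) = 9
Q→R: (1)(1) − (-1)(-5) = -4
R→P: (-1)(-4) − (-1)(1) = 5
Σ = 10
Area = |Σ|/2 = 5.
Net area = 336.5 − 5 = 331.5.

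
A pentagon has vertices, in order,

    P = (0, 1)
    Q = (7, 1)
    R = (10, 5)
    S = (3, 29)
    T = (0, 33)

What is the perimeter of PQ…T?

74

|PQ| = √((7)² + (0)²) = √49 = 7
|QR| = √((3)² + (4)²) = √25 = 5
|RS| = √((-7)² + (24)²) = √625 = 25
|ST| = √((-3)² + (4)²) = √25 = 5
|TP| = √((0)² + (-32)²) = √1024 = 32
Perimeter = 7 + 5 + 25 + 5 + 32 = 74.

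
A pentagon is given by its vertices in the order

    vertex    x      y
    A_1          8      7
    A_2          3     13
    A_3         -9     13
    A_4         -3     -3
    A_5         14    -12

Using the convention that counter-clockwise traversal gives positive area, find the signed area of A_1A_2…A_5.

Apply the shoelace formula: 2A = Σ (x_i·y_{i+1} − x_{i+1}·y_i), indices taken mod 5.
Σ = (83) + (156) + (66) + (78) + (194) = 577
Signed area = Σ/2 = 288.5 (positive ⇒ counter-clockwise traversal).

288.5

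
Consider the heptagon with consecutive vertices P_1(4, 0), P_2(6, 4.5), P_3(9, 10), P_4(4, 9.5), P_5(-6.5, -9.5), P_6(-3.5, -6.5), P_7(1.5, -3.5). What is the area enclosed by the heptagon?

Apply Gauss's area formula: 2A = Σ (x_i·y_{i+1} − x_{i+1}·y_i), indices taken mod 7.
Cross-terms: 18, 19.5, 45.5, 23.75, 9, 22, 14  ⇒  Σ = 151.75
Area = |Σ|/2 = 75.875.

75.875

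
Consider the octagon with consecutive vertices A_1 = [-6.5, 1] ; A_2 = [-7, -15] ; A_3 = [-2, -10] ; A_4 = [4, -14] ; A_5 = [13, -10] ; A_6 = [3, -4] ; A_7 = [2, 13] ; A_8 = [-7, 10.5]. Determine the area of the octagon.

Cross-terms: 104.5, 40, 68, 142, -22, 47, 112, 61.25  ⇒  Σ = 552.75
Area = |Σ|/2 = 276.375.

276.375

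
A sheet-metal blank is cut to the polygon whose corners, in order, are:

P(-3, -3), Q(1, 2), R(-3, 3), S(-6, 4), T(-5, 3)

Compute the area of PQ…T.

19

Apply the surveyor's formula: 2A = Σ (x_i·y_{i+1} − x_{i+1}·y_i), indices taken mod 5.
Σ = (-3) + (9) + (6) + (2) + (24) = 38
Area = |Σ|/2 = 19.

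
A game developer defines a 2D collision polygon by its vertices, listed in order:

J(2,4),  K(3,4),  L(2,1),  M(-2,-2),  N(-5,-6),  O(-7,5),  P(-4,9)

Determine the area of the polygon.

76.5

J→K: (2)(4) − (3)(4) = -4
K→L: (3)(1) − (2)(4) = -5
L→M: (2)(-2) − (-2)(1) = -2
M→N: (-2)(-6) − (-5)(-2) = 2
N→O: (-5)(5) − (-7)(-6) = -67
O→P: (-7)(9) − (-4)(5) = -43
P→J: (-4)(4) − (2)(9) = -34
Σ = -153
Area = |Σ|/2 = 76.5.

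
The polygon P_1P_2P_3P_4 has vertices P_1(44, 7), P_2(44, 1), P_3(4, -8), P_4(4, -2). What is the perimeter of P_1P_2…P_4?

94

|P_1P_2| = √((0)² + (-6)²) = √36 = 6
|P_2P_3| = √((-40)² + (-9)²) = √1681 = 41
|P_3P_4| = √((0)² + (6)²) = √36 = 6
|P_4P_1| = √((40)² + (9)²) = √1681 = 41
Perimeter = 6 + 41 + 6 + 41 = 94.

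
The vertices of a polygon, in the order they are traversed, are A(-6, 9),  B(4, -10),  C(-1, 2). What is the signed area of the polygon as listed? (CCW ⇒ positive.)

12.5

Apply the shoelace (surveyor's) formula: 2A = Σ (x_i·y_{i+1} − x_{i+1}·y_i), indices taken mod 3.
Cross-terms: 24, -2, 3  ⇒  Σ = 25
Signed area = Σ/2 = 12.5 (positive ⇒ counter-clockwise traversal).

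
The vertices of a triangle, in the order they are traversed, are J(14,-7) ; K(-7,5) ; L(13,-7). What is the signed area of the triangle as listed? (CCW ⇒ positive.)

Apply Gauss's area formula: 2A = Σ (x_i·y_{i+1} − x_{i+1}·y_i), indices taken mod 3.
Cross-terms: 21, -16, 7  ⇒  Σ = 12
Signed area = Σ/2 = 6 (positive ⇒ counter-clockwise traversal).

6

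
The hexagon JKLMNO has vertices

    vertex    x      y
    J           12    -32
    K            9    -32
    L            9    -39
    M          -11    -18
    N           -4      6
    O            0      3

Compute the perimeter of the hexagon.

|JK| = √((-3)² + (0)²) = √9 = 3
|KL| = √((0)² + (-7)²) = √49 = 7
|LM| = √((-20)² + (21)²) = √841 = 29
|MN| = √((7)² + (24)²) = √625 = 25
|NO| = √((4)² + (-3)²) = √25 = 5
|OJ| = √((12)² + (-35)²) = √1369 = 37
Perimeter = 3 + 7 + 29 + 25 + 5 + 37 = 106.

106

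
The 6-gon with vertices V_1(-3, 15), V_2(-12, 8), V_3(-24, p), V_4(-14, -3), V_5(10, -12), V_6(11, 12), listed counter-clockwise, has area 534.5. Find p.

The doubled signed area Σ (x_i y_{i+1} − x_{i+1} y_i) is linear in p.
With p=0 it equals 1071; the coefficient of p is 2 (from the two edges through V_3).
So 2·p + 1071 = 2·534.5 = 1069 ⇒ p = -1.

-1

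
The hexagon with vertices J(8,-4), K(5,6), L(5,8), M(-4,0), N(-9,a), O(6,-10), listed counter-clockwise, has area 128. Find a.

Write out the shoelace sum; only the two edges meeting at N involve a:
2·Area = [((-4)·a − (-9)·0) + ((-9)·(-10) − 6·a)] + 166
       = -10·a + 256 = 256
⇒ a = 0.

0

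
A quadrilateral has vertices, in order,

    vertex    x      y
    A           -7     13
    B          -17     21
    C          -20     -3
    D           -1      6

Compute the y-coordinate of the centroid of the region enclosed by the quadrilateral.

Apply Gauss's area formula. First the cross-terms c_i = x_i·y_{i+1} − x_{i+1}·y_i:
  74, 471, -123, 29  ⇒  2A = 451, A = 225.5.
Then Σ (y_i + y_{i+1})·c_i = 11176, so ȳ = 11176 / (6·225.5) = 1016/123.

1016/123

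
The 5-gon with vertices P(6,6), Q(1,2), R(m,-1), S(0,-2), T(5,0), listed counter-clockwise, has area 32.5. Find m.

The doubled signed area Σ (x_i y_{i+1} − x_{i+1} y_i) is linear in m.
With m=0 it equals 45; the coefficient of m is -4 (from the two edges through R).
So -4·m + 45 = 2·32.5 = 65 ⇒ m = -5.

-5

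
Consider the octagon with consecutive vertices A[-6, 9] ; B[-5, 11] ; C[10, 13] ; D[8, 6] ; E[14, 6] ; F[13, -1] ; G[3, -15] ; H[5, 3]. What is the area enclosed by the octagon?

Σ = (-21) + (-175) + (-44) + (-36) + (-92) + (-192) + (84) + (63) = -413
Area = |Σ|/2 = 206.5.

206.5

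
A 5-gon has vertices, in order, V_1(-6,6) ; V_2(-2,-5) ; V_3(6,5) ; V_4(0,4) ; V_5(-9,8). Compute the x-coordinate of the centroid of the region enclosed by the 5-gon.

-173/174

Apply the surveyor's formula. First the cross-terms c_i = x_i·y_{i+1} − x_{i+1}·y_i:
  42, 20, 24, 36, -6  ⇒  2A = 116, A = 58.
Then Σ (x_i + x_{i+1})·c_i = -346, so x̄ = -346 / (6·58) = -173/174.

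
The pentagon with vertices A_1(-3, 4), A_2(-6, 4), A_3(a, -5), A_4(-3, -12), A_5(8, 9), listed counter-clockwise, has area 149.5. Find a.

The doubled signed area Σ (x_i y_{i+1} − x_{i+1} y_i) is linear in a.
With a=0 it equals 155; the coefficient of a is -16 (from the two edges through A_3).
So -16·a + 155 = 2·149.5 = 299 ⇒ a = -9.

-9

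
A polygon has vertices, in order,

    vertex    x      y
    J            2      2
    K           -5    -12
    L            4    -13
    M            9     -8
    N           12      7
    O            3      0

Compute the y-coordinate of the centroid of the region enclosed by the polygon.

-397/82

Apply the shoelace formula. First the cross-terms c_i = x_i·y_{i+1} − x_{i+1}·y_i:
  -14, 113, 85, 159, -21, 6  ⇒  2A = 328, A = 164.
Then Σ (y_i + y_{i+1})·c_i = -4764, so ȳ = -4764 / (6·164) = -397/82.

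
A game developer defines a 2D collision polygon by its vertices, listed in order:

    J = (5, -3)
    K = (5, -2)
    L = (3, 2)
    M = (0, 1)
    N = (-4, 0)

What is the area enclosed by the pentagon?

J→K: (5)(-2) − (5)(-3) = 5
K→L: (5)(2) − (3)(-2) = 16
L→M: (3)(1) − (0)(2) = 3
M→N: (0)(0) − (-4)(1) = 4
N→J: (-4)(-3) − (5)(0) = 12
Σ = 40
Area = |Σ|/2 = 20.

20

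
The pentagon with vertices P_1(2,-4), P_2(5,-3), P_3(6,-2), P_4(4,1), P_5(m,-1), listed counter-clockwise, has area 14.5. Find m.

1

The doubled signed area Σ (x_i y_{i+1} − x_{i+1} y_i) is linear in m.
With m=0 it equals 34; the coefficient of m is -5 (from the two edges through P_5).
So -5·m + 34 = 2·14.5 = 29 ⇒ m = 1.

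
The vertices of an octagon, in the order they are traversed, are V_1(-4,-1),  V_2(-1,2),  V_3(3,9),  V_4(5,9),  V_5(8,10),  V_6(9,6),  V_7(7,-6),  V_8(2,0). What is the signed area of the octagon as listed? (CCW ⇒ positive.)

-96

Apply Gauss's area formula: 2A = Σ (x_i·y_{i+1} − x_{i+1}·y_i), indices taken mod 8.
V_1→V_2: (-4)(2) − (-1)(-1) = -9
V_2→V_3: (-1)(9) − (3)(2) = -15
V_3→V_4: (3)(9) − (5)(9) = -18
V_4→V_5: (5)(10) − (8)(9) = -22
V_5→V_6: (8)(6) − (9)(10) = -42
V_6→V_7: (9)(-6) − (7)(6) = -96
V_7→V_8: (7)(0) − (2)(-6) = 12
V_8→V_1: (2)(-1) − (-4)(0) = -2
Σ = -192
Signed area = Σ/2 = -96 (negative ⇒ clockwise traversal).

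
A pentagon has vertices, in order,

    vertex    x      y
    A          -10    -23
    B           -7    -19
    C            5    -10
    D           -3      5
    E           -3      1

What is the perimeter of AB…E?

66

|AB| = √((3)² + (4)²) = √25 = 5
|BC| = √((12)² + (9)²) = √225 = 15
|CD| = √((-8)² + (15)²) = √289 = 17
|DE| = √((0)² + (-4)²) = √16 = 4
|EA| = √((-7)² + (-24)²) = √625 = 25
Perimeter = 5 + 15 + 17 + 4 + 25 = 66.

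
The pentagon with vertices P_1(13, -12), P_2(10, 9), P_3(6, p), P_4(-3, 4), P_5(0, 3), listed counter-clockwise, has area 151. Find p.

11

The doubled signed area Σ (x_i y_{i+1} − x_{i+1} y_i) is linear in p.
With p=0 it equals 159; the coefficient of p is 13 (from the two edges through P_3).
So 13·p + 159 = 2·151 = 302 ⇒ p = 11.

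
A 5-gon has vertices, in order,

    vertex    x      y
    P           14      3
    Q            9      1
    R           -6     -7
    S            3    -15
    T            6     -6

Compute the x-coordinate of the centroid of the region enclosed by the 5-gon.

377/129

Apply the shoelace (surveyor's) formula. First the cross-terms c_i = x_i·y_{i+1} − x_{i+1}·y_i:
  -13, -57, 111, 72, 102  ⇒  2A = 215, A = 107.5.
Then Σ (x_i + x_{i+1})·c_i = 1885, so x̄ = 1885 / (6·107.5) = 377/129.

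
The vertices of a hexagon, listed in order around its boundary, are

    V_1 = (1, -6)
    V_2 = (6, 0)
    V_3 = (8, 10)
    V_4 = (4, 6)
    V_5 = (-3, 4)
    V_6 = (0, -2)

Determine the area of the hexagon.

V_1→V_2: (1)(0) − (6)(-6) = 36
V_2→V_3: (6)(10) − (8)(0) = 60
V_3→V_4: (8)(6) − (4)(10) = 8
V_4→V_5: (4)(4) − (-3)(6) = 34
V_5→V_6: (-3)(-2) − (0)(4) = 6
V_6→V_1: (0)(-6) − (1)(-2) = 2
Σ = 146
Area = |Σ|/2 = 73.

73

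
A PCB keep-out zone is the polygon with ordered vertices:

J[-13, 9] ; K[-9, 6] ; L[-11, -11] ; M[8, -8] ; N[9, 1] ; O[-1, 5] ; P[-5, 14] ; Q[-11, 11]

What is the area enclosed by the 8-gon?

312

Σ = (3) + (165) + (176) + (80) + (46) + (11) + (99) + (44) = 624
Area = |Σ|/2 = 312.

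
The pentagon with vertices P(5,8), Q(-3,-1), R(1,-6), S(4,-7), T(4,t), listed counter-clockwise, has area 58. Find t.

The doubled signed area Σ (x_i y_{i+1} − x_{i+1} y_i) is linear in t.
With t=0 it equals 115; the coefficient of t is -1 (from the two edges through T).
So -1·t + 115 = 2·58 = 116 ⇒ t = -1.

-1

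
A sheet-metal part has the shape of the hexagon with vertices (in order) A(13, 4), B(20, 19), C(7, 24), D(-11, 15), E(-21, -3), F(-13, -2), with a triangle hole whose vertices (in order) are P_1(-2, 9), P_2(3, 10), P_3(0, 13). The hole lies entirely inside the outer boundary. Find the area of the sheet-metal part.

Outer boundary:
Σ = (167) + (347) + (369) + (348) + (3) + (-26) = 1208
Area = |Σ|/2 = 604.
Hole:
Σ = (-47) + (39) + (26) = 18
Area = |Σ|/2 = 9.
Net area = 604 − 9 = 595.

595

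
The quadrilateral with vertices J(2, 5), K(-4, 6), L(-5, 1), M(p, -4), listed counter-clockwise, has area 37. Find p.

The doubled signed area Σ (x_i y_{i+1} − x_{i+1} y_i) is linear in p.
With p=0 it equals 86; the coefficient of p is 4 (from the two edges through M).
So 4·p + 86 = 2·37 = 74 ⇒ p = -3.

-3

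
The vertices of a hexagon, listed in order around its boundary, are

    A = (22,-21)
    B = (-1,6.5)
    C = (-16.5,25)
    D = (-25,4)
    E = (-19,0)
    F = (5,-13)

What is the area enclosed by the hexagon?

633.625

Apply the shoelace formula: 2A = Σ (x_i·y_{i+1} − x_{i+1}·y_i), indices taken mod 6.
Σ = (122) + (82.25) + (559) + (76) + (247) + (181) = 1267.25
Area = |Σ|/2 = 633.625.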